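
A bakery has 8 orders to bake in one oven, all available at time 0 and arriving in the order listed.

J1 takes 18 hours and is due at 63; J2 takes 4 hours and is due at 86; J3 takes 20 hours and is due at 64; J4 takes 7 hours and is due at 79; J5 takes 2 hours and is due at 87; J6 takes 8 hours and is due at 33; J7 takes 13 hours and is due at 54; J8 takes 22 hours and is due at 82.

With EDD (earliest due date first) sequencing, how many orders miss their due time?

3

EDD (increasing due date): J6 J7 J1 J3 J4 J8 J2 J5.
J6: 0→8, due 33, tardiness 0
J7: 8→21, due 54, tardiness 0
J1: 21→39, due 63, tardiness 0
J3: 39→59, due 64, tardiness 0
J4: 59→66, due 79, tardiness 0
J8: 66→88, due 82, tardiness 6
J2: 88→92, due 86, tardiness 6
J5: 92→94, due 87, tardiness 7
Late orders: 3.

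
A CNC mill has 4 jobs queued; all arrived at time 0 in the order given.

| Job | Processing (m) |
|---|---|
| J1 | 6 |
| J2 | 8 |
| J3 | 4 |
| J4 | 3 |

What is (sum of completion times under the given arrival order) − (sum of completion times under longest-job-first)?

FIFO (arrival order): J1 J2 J3 J4.
J1: 0→6
J2: 6→14
J3: 14→18
J4: 18→21
Sum = 6+14+18+21 = 59.
LPT (decreasing processing time): J2 J1 J3 J4.
J2: 0→8
J1: 8→14
J3: 14→18
J4: 18→21
Sum = 8+14+18+21 = 61.
Difference = 59 − 61 = -2.

-2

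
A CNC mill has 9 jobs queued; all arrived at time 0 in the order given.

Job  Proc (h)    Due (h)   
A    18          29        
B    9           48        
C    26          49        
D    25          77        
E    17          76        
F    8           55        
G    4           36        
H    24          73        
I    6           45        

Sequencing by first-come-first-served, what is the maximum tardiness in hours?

92

FIFO (arrival order): A B C D E F G H I.
A: 0→18, due 29, tardiness 0
B: 18→27, due 48, tardiness 0
C: 27→53, due 49, tardiness 4
D: 53→78, due 77, tardiness 1
E: 78→95, due 76, tardiness 19
F: 95→103, due 55, tardiness 48
G: 103→107, due 36, tardiness 71
H: 107→131, due 73, tardiness 58
I: 131→137, due 45, tardiness 92
Maximum = 92.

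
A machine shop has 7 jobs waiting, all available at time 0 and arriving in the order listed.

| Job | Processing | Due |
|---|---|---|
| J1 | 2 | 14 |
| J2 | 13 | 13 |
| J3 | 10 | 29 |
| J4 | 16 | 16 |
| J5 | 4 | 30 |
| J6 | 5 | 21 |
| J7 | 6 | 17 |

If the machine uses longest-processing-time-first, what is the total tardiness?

LPT (decreasing processing time): J4 J2 J3 J7 J6 J5 J1.
J4: 0→16, due 16, tardiness 0
J2: 16→29, due 13, tardiness 16
J3: 29→39, due 29, tardiness 10
J7: 39→45, due 17, tardiness 28
J6: 45→50, due 21, tardiness 29
J5: 50→54, due 30, tardiness 24
J1: 54→56, due 14, tardiness 42
Sum = 0+16+10+28+29+24+42 = 149.

149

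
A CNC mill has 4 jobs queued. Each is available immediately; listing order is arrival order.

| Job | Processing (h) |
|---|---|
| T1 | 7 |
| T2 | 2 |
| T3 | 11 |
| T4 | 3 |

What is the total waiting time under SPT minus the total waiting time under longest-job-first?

SPT (increasing processing time): T2 T4 T1 T3.
T2: waits 0, runs 0→2
T4: waits 2, runs 2→5
T1: waits 5, runs 5→12
T3: waits 12, runs 12→23
Sum = 0+2+5+12 = 19.
LPT (decreasing processing time): T3 T1 T4 T2.
T3: waits 0, runs 0→11
T1: waits 11, runs 11→18
T4: waits 18, runs 18→21
T2: waits 21, runs 21→23
Sum = 0+11+18+21 = 50.
Difference = 19 − 50 = -31.

-31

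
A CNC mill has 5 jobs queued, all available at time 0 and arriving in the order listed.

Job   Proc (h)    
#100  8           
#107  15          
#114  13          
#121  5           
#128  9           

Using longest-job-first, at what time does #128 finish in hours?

LPT (decreasing processing time): #107 #114 #128 #100 #121.
#107: 0→15
#114: 15→28
#128: 28→37

37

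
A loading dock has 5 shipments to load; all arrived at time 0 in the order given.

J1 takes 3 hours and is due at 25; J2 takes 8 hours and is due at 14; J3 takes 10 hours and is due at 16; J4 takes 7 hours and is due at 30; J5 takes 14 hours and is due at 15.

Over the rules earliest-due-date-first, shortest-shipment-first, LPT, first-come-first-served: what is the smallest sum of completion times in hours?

EDD (increasing due date): J2 J5 J3 J1 J4.
J2: 0→8
J5: 8→22
J3: 22→32
J1: 32→35
J4: 35→42
Sum = 8+22+32+35+42 = 139.
SPT (increasing processing time): J1 J4 J2 J3 J5.
J1: 0→3
J4: 3→10
J2: 10→18
J3: 18→28
J5: 28→42
Sum = 3+10+18+28+42 = 101.
LPT (decreasing processing time): J5 J3 J2 J4 J1.
J5: 0→14
J3: 14→24
J2: 24→32
J4: 32→39
J1: 39→42
Sum = 14+24+32+39+42 = 151.
FIFO (arrival order): J1 J2 J3 J4 J5.
J1: 0→3
J2: 3→11
J3: 11→21
J4: 21→28
J5: 28→42
Sum = 3+11+21+28+42 = 105.
EDD 139, SPT 101, LPT 151, FIFO 105 → minimum 101.

101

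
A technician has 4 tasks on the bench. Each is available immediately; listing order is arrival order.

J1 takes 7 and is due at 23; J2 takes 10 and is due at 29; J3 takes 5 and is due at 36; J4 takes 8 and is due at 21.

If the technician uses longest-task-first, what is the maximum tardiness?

LPT (decreasing processing time): J2 J4 J1 J3.
J2: 0→10, due 29, tardiness 0
J4: 10→18, due 21, tardiness 0
J1: 18→25, due 23, tardiness 2
J3: 25→30, due 36, tardiness 0
Maximum = 2.

2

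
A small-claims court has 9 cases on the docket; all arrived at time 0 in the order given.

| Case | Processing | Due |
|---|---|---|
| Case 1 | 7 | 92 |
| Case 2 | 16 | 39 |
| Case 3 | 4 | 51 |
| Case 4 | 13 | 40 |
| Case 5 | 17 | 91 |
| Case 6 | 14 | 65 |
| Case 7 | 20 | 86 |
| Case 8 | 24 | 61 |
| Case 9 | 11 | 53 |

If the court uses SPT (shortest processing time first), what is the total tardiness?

SPT (increasing processing time): Case 3 Case 1 Case 9 Case 4 Case 6 Case 2 Case 5 Case 7 Case 8.
Case 3: 0→4, due 51, tardiness 0
Case 1: 4→11, due 92, tardiness 0
Case 9: 11→22, due 53, tardiness 0
Case 4: 22→35, due 40, tardiness 0
Case 6: 35→49, due 65, tardiness 0
Case 2: 49→65, due 39, tardiness 26
Case 5: 65→82, due 91, tardiness 0
Case 7: 82→102, due 86, tardiness 16
Case 8: 102→126, due 61, tardiness 65
Sum = 0+0+0+0+0+26+0+16+65 = 107.

107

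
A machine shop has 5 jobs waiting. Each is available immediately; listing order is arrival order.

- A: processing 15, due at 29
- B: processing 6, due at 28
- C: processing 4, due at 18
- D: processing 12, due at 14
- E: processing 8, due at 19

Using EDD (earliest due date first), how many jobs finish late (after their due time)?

3

EDD (increasing due date): D C E B A.
D: 0→12, due 14, tardiness 0
C: 12→16, due 18, tardiness 0
E: 16→24, due 19, tardiness 5
B: 24→30, due 28, tardiness 2
A: 30→45, due 29, tardiness 16
Late jobs: 3.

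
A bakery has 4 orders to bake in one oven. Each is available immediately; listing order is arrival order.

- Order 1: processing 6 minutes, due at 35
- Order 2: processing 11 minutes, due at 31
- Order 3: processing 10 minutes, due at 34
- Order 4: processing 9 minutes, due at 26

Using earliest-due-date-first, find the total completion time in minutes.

95

EDD (increasing due date): Order 4 Order 2 Order 3 Order 1.
Order 4: 0→9
Order 2: 9→20
Order 3: 20→30
Order 1: 30→36
Sum = 9+20+30+36 = 95.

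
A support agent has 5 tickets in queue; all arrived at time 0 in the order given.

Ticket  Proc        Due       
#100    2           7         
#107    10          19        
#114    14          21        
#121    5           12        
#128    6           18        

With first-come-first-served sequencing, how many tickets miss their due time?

FIFO (arrival order): #100 #107 #114 #121 #128.
#100: 0→2, due 7, tardiness 0
#107: 2→12, due 19, tardiness 0
#114: 12→26, due 21, tardiness 5
#121: 26→31, due 12, tardiness 19
#128: 31→37, due 18, tardiness 19
Late tickets: 3.

3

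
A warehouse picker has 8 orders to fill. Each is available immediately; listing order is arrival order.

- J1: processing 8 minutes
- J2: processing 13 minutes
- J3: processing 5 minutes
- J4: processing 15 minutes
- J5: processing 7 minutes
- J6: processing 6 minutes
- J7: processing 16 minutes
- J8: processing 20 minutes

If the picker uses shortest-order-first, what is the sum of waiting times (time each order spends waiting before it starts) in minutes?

223

SPT (increasing processing time): J3 J6 J5 J1 J2 J4 J7 J8.
J3: waits 0, runs 0→5
J6: waits 5, runs 5→11
J5: waits 11, runs 11→18
J1: waits 18, runs 18→26
J2: waits 26, runs 26→39
J4: waits 39, runs 39→54
J7: waits 54, runs 54→70
J8: waits 70, runs 70→90
Sum = 0+5+11+18+26+39+54+70 = 223.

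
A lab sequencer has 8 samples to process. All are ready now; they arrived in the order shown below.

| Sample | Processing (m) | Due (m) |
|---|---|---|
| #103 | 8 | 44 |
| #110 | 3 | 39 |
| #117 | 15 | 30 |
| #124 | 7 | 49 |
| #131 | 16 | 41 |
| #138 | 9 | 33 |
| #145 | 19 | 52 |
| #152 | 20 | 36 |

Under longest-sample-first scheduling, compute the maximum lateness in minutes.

LPT (decreasing processing time): #152 #145 #131 #117 #138 #103 #124 #110.
#152: 0→20, due 36, lateness -16
#145: 20→39, due 52, lateness -13
#131: 39→55, due 41, lateness 14
#117: 55→70, due 30, lateness 40
#138: 70→79, due 33, lateness 46
#103: 79→87, due 44, lateness 43
#124: 87→94, due 49, lateness 45
#110: 94→97, due 39, lateness 58
Maximum = 58.

58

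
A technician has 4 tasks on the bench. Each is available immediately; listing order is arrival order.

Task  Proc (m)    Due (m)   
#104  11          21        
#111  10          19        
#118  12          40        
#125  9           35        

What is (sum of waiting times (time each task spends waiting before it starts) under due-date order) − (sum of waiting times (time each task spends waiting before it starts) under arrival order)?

EDD (increasing due date): #111 #104 #125 #118.
#111: waits 0, runs 0→10
#104: waits 10, runs 10→21
#125: waits 21, runs 21→30
#118: waits 30, runs 30→42
Sum = 0+10+21+30 = 61.
FIFO (arrival order): #104 #111 #118 #125.
#104: waits 0, runs 0→11
#111: waits 11, runs 11→21
#118: waits 21, runs 21→33
#125: waits 33, runs 33→42
Sum = 0+11+21+33 = 65.
Difference = 61 − 65 = -4.

-4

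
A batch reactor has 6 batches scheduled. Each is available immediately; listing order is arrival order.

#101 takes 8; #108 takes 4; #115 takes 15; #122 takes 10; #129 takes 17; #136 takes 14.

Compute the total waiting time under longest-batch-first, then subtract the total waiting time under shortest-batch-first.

90

LPT (decreasing processing time): #129 #115 #136 #122 #101 #108.
#129: waits 0, runs 0→17
#115: waits 17, runs 17→32
#136: waits 32, runs 32→46
#122: waits 46, runs 46→56
#101: waits 56, runs 56→64
#108: waits 64, runs 64→68
Sum = 0+17+32+46+56+64 = 215.
SPT (increasing processing time): #108 #101 #122 #136 #115 #129.
#108: waits 0, runs 0→4
#101: waits 4, runs 4→12
#122: waits 12, runs 12→22
#136: waits 22, runs 22→36
#115: waits 36, runs 36→51
#129: waits 51, runs 51→68
Sum = 0+4+12+22+36+51 = 125.
Difference = 215 − 125 = 90.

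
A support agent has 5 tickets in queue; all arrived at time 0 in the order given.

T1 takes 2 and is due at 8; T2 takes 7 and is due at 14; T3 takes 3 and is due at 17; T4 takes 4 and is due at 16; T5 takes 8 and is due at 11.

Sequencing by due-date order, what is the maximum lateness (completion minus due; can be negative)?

7

EDD (increasing due date): T1 T5 T2 T4 T3.
T1: 0→2, due 8, lateness -6
T5: 2→10, due 11, lateness -1
T2: 10→17, due 14, lateness 3
T4: 17→21, due 16, lateness 5
T3: 21→24, due 17, lateness 7
Maximum = 7.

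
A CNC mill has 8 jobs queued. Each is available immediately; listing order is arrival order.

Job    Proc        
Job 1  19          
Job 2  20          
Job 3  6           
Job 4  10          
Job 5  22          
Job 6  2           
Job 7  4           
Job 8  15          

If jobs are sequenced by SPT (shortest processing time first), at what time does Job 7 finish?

SPT (increasing processing time): Job 6 Job 7 Job 3 Job 4 Job 8 Job 1 Job 2 Job 5.
Job 6: 0→2
Job 7: 2→6

6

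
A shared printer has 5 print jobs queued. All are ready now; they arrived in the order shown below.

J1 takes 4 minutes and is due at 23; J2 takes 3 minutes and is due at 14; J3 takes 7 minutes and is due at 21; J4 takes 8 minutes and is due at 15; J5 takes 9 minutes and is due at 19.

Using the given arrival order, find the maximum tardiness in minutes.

12

FIFO (arrival order): J1 J2 J3 J4 J5.
J1: 0→4, due 23, tardiness 0
J2: 4→7, due 14, tardiness 0
J3: 7→14, due 21, tardiness 0
J4: 14→22, due 15, tardiness 7
J5: 22→31, due 19, tardiness 12
Maximum = 12.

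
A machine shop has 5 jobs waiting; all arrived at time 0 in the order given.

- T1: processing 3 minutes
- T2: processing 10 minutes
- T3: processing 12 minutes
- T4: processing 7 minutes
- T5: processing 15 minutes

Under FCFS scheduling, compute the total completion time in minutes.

120

FIFO (arrival order): T1 T2 T3 T4 T5.
T1: 0→3
T2: 3→13
T3: 13→25
T4: 25→32
T5: 32→47
Sum = 3+13+25+32+47 = 120.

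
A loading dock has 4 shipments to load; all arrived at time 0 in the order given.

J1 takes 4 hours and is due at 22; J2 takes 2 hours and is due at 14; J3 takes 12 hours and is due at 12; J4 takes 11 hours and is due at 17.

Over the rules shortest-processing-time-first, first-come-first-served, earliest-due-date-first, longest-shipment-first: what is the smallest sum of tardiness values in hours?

SPT (increasing processing time): J2 J1 J4 J3.
J2: 0→2, due 14, tardiness 0
J1: 2→6, due 22, tardiness 0
J4: 6→17, due 17, tardiness 0
J3: 17→29, due 12, tardiness 17
Sum = 0+0+0+17 = 17.
FIFO (arrival order): J1 J2 J3 J4.
J1: 0→4, due 22, tardiness 0
J2: 4→6, due 14, tardiness 0
J3: 6→18, due 12, tardiness 6
J4: 18→29, due 17, tardiness 12
Sum = 0+0+6+12 = 18.
EDD (increasing due date): J3 J2 J4 J1.
J3: 0→12, due 12, tardiness 0
J2: 12→14, due 14, tardiness 0
J4: 14→25, due 17, tardiness 8
J1: 25→29, due 22, tardiness 7
Sum = 0+0+8+7 = 15.
LPT (decreasing processing time): J3 J4 J1 J2.
J3: 0→12, due 12, tardiness 0
J4: 12→23, due 17, tardiness 6
J1: 23→27, due 22, tardiness 5
J2: 27→29, due 14, tardiness 15
Sum = 0+6+5+15 = 26.
SPT 17, FIFO 18, EDD 15, LPT 26 → minimum 15.

15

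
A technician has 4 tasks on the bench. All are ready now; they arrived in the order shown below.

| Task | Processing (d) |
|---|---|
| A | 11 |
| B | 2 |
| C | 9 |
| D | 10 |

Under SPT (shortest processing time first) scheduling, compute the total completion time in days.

66

SPT (increasing processing time): B C D A.
B: 0→2
C: 2→11
D: 11→21
A: 21→32
Sum = 2+11+21+32 = 66.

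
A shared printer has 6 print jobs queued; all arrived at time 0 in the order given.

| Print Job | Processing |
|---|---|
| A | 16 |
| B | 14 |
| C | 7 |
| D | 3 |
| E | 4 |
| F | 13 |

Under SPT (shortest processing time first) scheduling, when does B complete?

41

SPT (increasing processing time): D E C F B A.
D: 0→3
E: 3→7
C: 7→14
F: 14→27
B: 27→41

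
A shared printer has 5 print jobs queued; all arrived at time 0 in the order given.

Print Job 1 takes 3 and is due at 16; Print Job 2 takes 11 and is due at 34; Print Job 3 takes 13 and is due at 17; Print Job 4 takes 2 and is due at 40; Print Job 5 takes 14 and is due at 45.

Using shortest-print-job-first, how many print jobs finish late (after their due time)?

SPT (increasing processing time): Print Job 4 Print Job 1 Print Job 2 Print Job 3 Print Job 5.
Print Job 4: 0→2, due 40, tardiness 0
Print Job 1: 2→5, due 16, tardiness 0
Print Job 2: 5→16, due 34, tardiness 0
Print Job 3: 16→29, due 17, tardiness 12
Print Job 5: 29→43, due 45, tardiness 0
Late print jobs: 1.

1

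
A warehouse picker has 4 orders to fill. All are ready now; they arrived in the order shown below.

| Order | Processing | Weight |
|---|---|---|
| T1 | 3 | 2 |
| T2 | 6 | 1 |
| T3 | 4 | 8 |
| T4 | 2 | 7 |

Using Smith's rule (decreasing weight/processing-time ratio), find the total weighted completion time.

95

WSPT (decreasing weight/processing-time ratio): T4 T3 T1 T2.
T4: finishes 2, weight 7, w·C = 14
T3: finishes 6, weight 8, w·C = 48
T1: finishes 9, weight 2, w·C = 18
T2: finishes 15, weight 1, w·C = 15
Sum = 14+48+18+15 = 95.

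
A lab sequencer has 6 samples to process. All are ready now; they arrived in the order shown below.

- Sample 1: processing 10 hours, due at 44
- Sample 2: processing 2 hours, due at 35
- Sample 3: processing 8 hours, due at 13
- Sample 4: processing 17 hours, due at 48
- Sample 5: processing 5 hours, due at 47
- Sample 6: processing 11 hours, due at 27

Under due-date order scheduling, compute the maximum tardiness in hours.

5

EDD (increasing due date): Sample 3 Sample 6 Sample 2 Sample 1 Sample 5 Sample 4.
Sample 3: 0→8, due 13, tardiness 0
Sample 6: 8→19, due 27, tardiness 0
Sample 2: 19→21, due 35, tardiness 0
Sample 1: 21→31, due 44, tardiness 0
Sample 5: 31→36, due 47, tardiness 0
Sample 4: 36→53, due 48, tardiness 5
Maximum = 5.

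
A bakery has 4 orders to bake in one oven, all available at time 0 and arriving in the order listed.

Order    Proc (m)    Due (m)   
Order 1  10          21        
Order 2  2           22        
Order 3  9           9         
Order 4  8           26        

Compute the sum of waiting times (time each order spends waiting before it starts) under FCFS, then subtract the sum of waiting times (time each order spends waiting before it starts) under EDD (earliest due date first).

FIFO (arrival order): Order 1 Order 2 Order 3 Order 4.
Order 1: waits 0, runs 0→10
Order 2: waits 10, runs 10→12
Order 3: waits 12, runs 12→21
Order 4: waits 21, runs 21→29
Sum = 0+10+12+21 = 43.
EDD (increasing due date): Order 3 Order 1 Order 2 Order 4.
Order 3: waits 0, runs 0→9
Order 1: waits 9, runs 9→19
Order 2: waits 19, runs 19→21
Order 4: waits 21, runs 21→29
Sum = 0+9+19+21 = 49.
Difference = 43 − 49 = -6.

-6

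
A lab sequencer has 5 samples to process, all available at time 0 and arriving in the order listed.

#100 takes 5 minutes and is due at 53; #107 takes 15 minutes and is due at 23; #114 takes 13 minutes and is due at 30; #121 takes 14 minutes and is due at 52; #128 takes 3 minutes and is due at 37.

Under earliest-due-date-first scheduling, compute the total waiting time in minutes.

EDD (increasing due date): #107 #114 #128 #121 #100.
#107: waits 0, runs 0→15
#114: waits 15, runs 15→28
#128: waits 28, runs 28→31
#121: waits 31, runs 31→45
#100: waits 45, runs 45→50
Sum = 0+15+28+31+45 = 119.

119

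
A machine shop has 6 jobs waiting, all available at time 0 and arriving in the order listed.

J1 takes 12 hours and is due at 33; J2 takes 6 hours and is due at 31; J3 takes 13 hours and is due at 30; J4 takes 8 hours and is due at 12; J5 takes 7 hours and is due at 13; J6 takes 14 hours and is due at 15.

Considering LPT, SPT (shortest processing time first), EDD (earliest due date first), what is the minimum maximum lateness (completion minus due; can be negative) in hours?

27

LPT (decreasing processing time): J6 J3 J1 J4 J5 J2.
J6: 0→14, due 15, lateness -1
J3: 14→27, due 30, lateness -3
J1: 27→39, due 33, lateness 6
J4: 39→47, due 12, lateness 35
J5: 47→54, due 13, lateness 41
J2: 54→60, due 31, lateness 29
Maximum = 41.
SPT (increasing processing time): J2 J5 J4 J1 J3 J6.
J2: 0→6, due 31, lateness -25
J5: 6→13, due 13, lateness 0
J4: 13→21, due 12, lateness 9
J1: 21→33, due 33, lateness 0
J3: 33→46, due 30, lateness 16
J6: 46→60, due 15, lateness 45
Maximum = 45.
EDD (increasing due date): J4 J5 J6 J3 J2 J1.
J4: 0→8, due 12, lateness -4
J5: 8→15, due 13, lateness 2
J6: 15→29, due 15, lateness 14
J3: 29→42, due 30, lateness 12
J2: 42→48, due 31, lateness 17
J1: 48→60, due 33, lateness 27
Maximum = 27.
LPT 41, SPT 45, EDD 27 → minimum 27.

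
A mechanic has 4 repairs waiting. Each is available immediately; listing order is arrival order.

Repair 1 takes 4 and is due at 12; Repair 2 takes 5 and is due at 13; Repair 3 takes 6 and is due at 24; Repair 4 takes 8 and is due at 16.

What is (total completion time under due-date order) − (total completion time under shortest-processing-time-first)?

2

EDD (increasing due date): Repair 1 Repair 2 Repair 4 Repair 3.
Repair 1: 0→4
Repair 2: 4→9
Repair 4: 9→17
Repair 3: 17→23
Sum = 4+9+17+23 = 53.
SPT (increasing processing time): Repair 1 Repair 2 Repair 3 Repair 4.
Repair 1: 0→4
Repair 2: 4→9
Repair 3: 9→15
Repair 4: 15→23
Sum = 4+9+15+23 = 51.
Difference = 53 − 51 = 2.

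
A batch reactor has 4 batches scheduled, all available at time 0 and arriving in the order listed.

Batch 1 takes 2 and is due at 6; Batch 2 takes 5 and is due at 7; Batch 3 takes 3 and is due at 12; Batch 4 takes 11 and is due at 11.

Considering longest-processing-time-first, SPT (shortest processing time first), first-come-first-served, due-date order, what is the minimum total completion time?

38

LPT (decreasing processing time): Batch 4 Batch 2 Batch 3 Batch 1.
Batch 4: 0→11
Batch 2: 11→16
Batch 3: 16→19
Batch 1: 19→21
Sum = 11+16+19+21 = 67.
SPT (increasing processing time): Batch 1 Batch 3 Batch 2 Batch 4.
Batch 1: 0→2
Batch 3: 2→5
Batch 2: 5→10
Batch 4: 10→21
Sum = 2+5+10+21 = 38.
FIFO (arrival order): Batch 1 Batch 2 Batch 3 Batch 4.
Batch 1: 0→2
Batch 2: 2→7
Batch 3: 7→10
Batch 4: 10→21
Sum = 2+7+10+21 = 40.
EDD (increasing due date): Batch 1 Batch 2 Batch 4 Batch 3.
Batch 1: 0→2
Batch 2: 2→7
Batch 4: 7→18
Batch 3: 18→21
Sum = 2+7+18+21 = 48.
LPT 67, SPT 38, FIFO 40, EDD 48 → minimum 38.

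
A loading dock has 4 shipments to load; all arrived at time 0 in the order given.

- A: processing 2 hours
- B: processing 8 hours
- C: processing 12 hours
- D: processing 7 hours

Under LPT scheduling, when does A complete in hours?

29

LPT (decreasing processing time): C B D A.
C: 0→12
B: 12→20
D: 20→27
A: 27→29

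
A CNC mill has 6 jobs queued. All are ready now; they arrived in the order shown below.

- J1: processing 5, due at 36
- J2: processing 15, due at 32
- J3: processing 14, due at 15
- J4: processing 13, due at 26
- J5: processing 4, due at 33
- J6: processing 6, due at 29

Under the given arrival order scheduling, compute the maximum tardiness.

28

FIFO (arrival order): J1 J2 J3 J4 J5 J6.
J1: 0→5, due 36, tardiness 0
J2: 5→20, due 32, tardiness 0
J3: 20→34, due 15, tardiness 19
J4: 34→47, due 26, tardiness 21
J5: 47→51, due 33, tardiness 18
J6: 51→57, due 29, tardiness 28
Maximum = 28.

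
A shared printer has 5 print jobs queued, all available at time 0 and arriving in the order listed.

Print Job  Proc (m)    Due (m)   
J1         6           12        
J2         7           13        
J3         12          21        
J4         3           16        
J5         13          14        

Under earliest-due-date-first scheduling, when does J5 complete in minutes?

26

EDD (increasing due date): J1 J2 J5 J4 J3.
J1: 0→6
J2: 6→13
J5: 13→26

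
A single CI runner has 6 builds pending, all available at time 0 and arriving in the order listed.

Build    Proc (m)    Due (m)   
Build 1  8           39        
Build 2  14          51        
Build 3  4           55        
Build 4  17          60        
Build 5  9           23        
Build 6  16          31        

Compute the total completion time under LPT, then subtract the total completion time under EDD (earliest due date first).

52

LPT (decreasing processing time): Build 4 Build 6 Build 2 Build 5 Build 1 Build 3.
Build 4: 0→17
Build 6: 17→33
Build 2: 33→47
Build 5: 47→56
Build 1: 56→64
Build 3: 64→68
Sum = 17+33+47+56+64+68 = 285.
EDD (increasing due date): Build 5 Build 6 Build 1 Build 2 Build 3 Build 4.
Build 5: 0→9
Build 6: 9→25
Build 1: 25→33
Build 2: 33→47
Build 3: 47→51
Build 4: 51→68
Sum = 9+25+33+47+51+68 = 233.
Difference = 285 − 233 = 52.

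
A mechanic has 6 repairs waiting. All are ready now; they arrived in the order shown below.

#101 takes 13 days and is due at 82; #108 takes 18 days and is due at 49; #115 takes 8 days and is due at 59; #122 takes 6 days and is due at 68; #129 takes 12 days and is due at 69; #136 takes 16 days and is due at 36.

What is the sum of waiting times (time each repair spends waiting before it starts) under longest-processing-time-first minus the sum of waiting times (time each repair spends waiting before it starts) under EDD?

LPT (decreasing processing time): #108 #136 #101 #129 #115 #122.
#108: waits 0, runs 0→18
#136: waits 18, runs 18→34
#101: waits 34, runs 34→47
#129: waits 47, runs 47→59
#115: waits 59, runs 59→67
#122: waits 67, runs 67→73
Sum = 0+18+34+47+59+67 = 225.
EDD (increasing due date): #136 #108 #115 #122 #129 #101.
#136: waits 0, runs 0→16
#108: waits 16, runs 16→34
#115: waits 34, runs 34→42
#122: waits 42, runs 42→48
#129: waits 48, runs 48→60
#101: waits 60, runs 60→73
Sum = 0+16+34+42+48+60 = 200.
Difference = 225 − 200 = 25.

25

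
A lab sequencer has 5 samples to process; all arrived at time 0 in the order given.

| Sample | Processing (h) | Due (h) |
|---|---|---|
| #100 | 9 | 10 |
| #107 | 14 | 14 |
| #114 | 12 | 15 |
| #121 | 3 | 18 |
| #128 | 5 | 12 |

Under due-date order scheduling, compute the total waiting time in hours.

EDD (increasing due date): #100 #128 #107 #114 #121.
#100: waits 0, runs 0→9
#128: waits 9, runs 9→14
#107: waits 14, runs 14→28
#114: waits 28, runs 28→40
#121: waits 40, runs 40→43
Sum = 0+9+14+28+40 = 91.

91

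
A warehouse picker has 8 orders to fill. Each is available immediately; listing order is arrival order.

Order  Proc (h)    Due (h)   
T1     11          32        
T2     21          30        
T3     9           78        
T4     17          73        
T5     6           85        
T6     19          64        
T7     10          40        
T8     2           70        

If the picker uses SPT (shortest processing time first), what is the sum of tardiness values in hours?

81

SPT (increasing processing time): T8 T5 T3 T7 T1 T4 T6 T2.
T8: 0→2, due 70, tardiness 0
T5: 2→8, due 85, tardiness 0
T3: 8→17, due 78, tardiness 0
T7: 17→27, due 40, tardiness 0
T1: 27→38, due 32, tardiness 6
T4: 38→55, due 73, tardiness 0
T6: 55→74, due 64, tardiness 10
T2: 74→95, due 30, tardiness 65
Sum = 0+0+0+0+6+0+10+65 = 81.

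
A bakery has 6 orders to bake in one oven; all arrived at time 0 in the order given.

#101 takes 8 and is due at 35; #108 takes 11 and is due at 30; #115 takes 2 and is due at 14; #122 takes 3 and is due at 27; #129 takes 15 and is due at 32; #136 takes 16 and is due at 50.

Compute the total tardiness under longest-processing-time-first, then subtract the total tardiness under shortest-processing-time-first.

LPT (decreasing processing time): #136 #129 #108 #101 #122 #115.
#136: 0→16, due 50, tardiness 0
#129: 16→31, due 32, tardiness 0
#108: 31→42, due 30, tardiness 12
#101: 42→50, due 35, tardiness 15
#122: 50→53, due 27, tardiness 26
#115: 53→55, due 14, tardiness 41
Sum = 0+0+12+15+26+41 = 94.
SPT (increasing processing time): #115 #122 #101 #108 #129 #136.
#115: 0→2, due 14, tardiness 0
#122: 2→5, due 27, tardiness 0
#101: 5→13, due 35, tardiness 0
#108: 13→24, due 30, tardiness 0
#129: 24→39, due 32, tardiness 7
#136: 39→55, due 50, tardiness 5
Sum = 0+0+0+0+7+5 = 12.
Difference = 94 − 12 = 82.

82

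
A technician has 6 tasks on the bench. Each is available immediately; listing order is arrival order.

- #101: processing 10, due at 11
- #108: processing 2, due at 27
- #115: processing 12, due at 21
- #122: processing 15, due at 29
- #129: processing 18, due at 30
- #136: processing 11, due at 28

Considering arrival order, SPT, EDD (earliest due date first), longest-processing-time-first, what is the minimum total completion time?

190

FIFO (arrival order): #101 #108 #115 #122 #129 #136.
#101: 0→10
#108: 10→12
#115: 12→24
#122: 24→39
#129: 39→57
#136: 57→68
Sum = 10+12+24+39+57+68 = 210.
SPT (increasing processing time): #108 #101 #136 #115 #122 #129.
#108: 0→2
#101: 2→12
#136: 12→23
#115: 23→35
#122: 35→50
#129: 50→68
Sum = 2+12+23+35+50+68 = 190.
EDD (increasing due date): #101 #115 #108 #136 #122 #129.
#101: 0→10
#115: 10→22
#108: 22→24
#136: 24→35
#122: 35→50
#129: 50→68
Sum = 10+22+24+35+50+68 = 209.
LPT (decreasing processing time): #129 #122 #115 #136 #101 #108.
#129: 0→18
#122: 18→33
#115: 33→45
#136: 45→56
#101: 56→66
#108: 66→68
Sum = 18+33+45+56+66+68 = 286.
FIFO 210, SPT 190, EDD 209, LPT 286 → minimum 190.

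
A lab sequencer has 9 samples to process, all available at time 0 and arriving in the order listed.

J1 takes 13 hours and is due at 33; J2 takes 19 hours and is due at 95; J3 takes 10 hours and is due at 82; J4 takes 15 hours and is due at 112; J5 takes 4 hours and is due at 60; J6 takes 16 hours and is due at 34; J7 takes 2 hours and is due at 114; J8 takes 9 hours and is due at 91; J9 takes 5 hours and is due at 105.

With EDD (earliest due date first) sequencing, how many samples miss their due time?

0

EDD (increasing due date): J1 J6 J5 J3 J8 J2 J9 J4 J7.
J1: 0→13, due 33, tardiness 0
J6: 13→29, due 34, tardiness 0
J5: 29→33, due 60, tardiness 0
J3: 33→43, due 82, tardiness 0
J8: 43→52, due 91, tardiness 0
J2: 52→71, due 95, tardiness 0
J9: 71→76, due 105, tardiness 0
J4: 76→91, due 112, tardiness 0
J7: 91→93, due 114, tardiness 0
Late samples: 0.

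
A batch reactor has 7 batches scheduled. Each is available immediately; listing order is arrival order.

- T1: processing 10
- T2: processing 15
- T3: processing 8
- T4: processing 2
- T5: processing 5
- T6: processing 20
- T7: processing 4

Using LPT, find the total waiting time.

273

LPT (decreasing processing time): T6 T2 T1 T3 T5 T7 T4.
T6: waits 0, runs 0→20
T2: waits 20, runs 20→35
T1: waits 35, runs 35→45
T3: waits 45, runs 45→53
T5: waits 53, runs 53→58
T7: waits 58, runs 58→62
T4: waits 62, runs 62→64
Sum = 0+20+35+45+53+58+62 = 273.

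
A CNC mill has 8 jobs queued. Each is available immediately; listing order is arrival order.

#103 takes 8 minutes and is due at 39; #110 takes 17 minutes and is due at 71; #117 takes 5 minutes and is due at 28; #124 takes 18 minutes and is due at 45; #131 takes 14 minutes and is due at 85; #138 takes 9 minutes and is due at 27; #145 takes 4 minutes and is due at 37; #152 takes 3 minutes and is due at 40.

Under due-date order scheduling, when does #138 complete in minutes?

9

EDD (increasing due date): #138 #117 #145 #103 #152 #124 #110 #131.
#138: 0→9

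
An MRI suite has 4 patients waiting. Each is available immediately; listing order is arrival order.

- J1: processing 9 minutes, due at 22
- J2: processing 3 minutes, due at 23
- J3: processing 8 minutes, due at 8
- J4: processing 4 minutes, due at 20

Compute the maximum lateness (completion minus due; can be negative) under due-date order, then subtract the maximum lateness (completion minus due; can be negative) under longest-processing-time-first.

EDD (increasing due date): J3 J4 J1 J2.
J3: 0→8, due 8, lateness 0
J4: 8→12, due 20, lateness -8
J1: 12→21, due 22, lateness -1
J2: 21→24, due 23, lateness 1
Maximum = 1.
LPT (decreasing processing time): J1 J3 J4 J2.
J1: 0→9, due 22, lateness -13
J3: 9→17, due 8, lateness 9
J4: 17→21, due 20, lateness 1
J2: 21→24, due 23, lateness 1
Maximum = 9.
Difference = 1 − 9 = -8.

-8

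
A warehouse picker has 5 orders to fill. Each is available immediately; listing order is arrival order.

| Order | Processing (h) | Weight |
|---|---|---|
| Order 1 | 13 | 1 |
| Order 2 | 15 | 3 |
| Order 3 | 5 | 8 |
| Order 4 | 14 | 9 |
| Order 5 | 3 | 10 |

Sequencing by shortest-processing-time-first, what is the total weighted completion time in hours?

SPT (increasing processing time): Order 5 Order 3 Order 1 Order 4 Order 2.
Order 5: finishes 3, weight 10, w·C = 30
Order 3: finishes 8, weight 8, w·C = 64
Order 1: finishes 21, weight 1, w·C = 21
Order 4: finishes 35, weight 9, w·C = 315
Order 2: finishes 50, weight 3, w·C = 150
Sum = 30+64+21+315+150 = 580.

580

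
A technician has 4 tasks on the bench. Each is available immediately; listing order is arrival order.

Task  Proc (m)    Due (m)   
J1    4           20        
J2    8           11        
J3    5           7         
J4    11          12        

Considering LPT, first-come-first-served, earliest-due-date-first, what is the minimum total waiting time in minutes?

LPT (decreasing processing time): J4 J2 J3 J1.
J4: waits 0, runs 0→11
J2: waits 11, runs 11→19
J3: waits 19, runs 19→24
J1: waits 24, runs 24→28
Sum = 0+11+19+24 = 54.
FIFO (arrival order): J1 J2 J3 J4.
J1: waits 0, runs 0→4
J2: waits 4, runs 4→12
J3: waits 12, runs 12→17
J4: waits 17, runs 17→28
Sum = 0+4+12+17 = 33.
EDD (increasing due date): J3 J2 J4 J1.
J3: waits 0, runs 0→5
J2: waits 5, runs 5→13
J4: waits 13, runs 13→24
J1: waits 24, runs 24→28
Sum = 0+5+13+24 = 42.
LPT 54, FIFO 33, EDD 42 → minimum 33.

33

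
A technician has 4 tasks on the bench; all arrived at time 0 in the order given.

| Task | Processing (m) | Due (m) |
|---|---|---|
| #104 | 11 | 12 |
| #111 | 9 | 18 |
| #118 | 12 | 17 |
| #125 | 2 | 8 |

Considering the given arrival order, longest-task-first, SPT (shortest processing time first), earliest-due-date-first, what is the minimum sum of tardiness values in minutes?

FIFO (arrival order): #104 #111 #118 #125.
#104: 0→11, due 12, tardiness 0
#111: 11→20, due 18, tardiness 2
#118: 20→32, due 17, tardiness 15
#125: 32→34, due 8, tardiness 26
Sum = 0+2+15+26 = 43.
LPT (decreasing processing time): #118 #104 #111 #125.
#118: 0→12, due 17, tardiness 0
#104: 12→23, due 12, tardiness 11
#111: 23→32, due 18, tardiness 14
#125: 32→34, due 8, tardiness 26
Sum = 0+11+14+26 = 51.
SPT (increasing processing time): #125 #111 #104 #118.
#125: 0→2, due 8, tardiness 0
#111: 2→11, due 18, tardiness 0
#104: 11→22, due 12, tardiness 10
#118: 22→34, due 17, tardiness 17
Sum = 0+0+10+17 = 27.
EDD (increasing due date): #125 #104 #118 #111.
#125: 0→2, due 8, tardiness 0
#104: 2→13, due 12, tardiness 1
#118: 13→25, due 17, tardiness 8
#111: 25→34, due 18, tardiness 16
Sum = 0+1+8+16 = 25.
FIFO 43, LPT 51, SPT 27, EDD 25 → minimum 25.

25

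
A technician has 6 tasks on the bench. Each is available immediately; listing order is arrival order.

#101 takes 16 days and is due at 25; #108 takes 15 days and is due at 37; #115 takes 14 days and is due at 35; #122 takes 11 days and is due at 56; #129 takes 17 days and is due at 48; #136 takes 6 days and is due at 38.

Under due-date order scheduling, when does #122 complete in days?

EDD (increasing due date): #101 #115 #108 #136 #129 #122.
#101: 0→16
#115: 16→30
#108: 30→45
#136: 45→51
#129: 51→68
#122: 68→79

79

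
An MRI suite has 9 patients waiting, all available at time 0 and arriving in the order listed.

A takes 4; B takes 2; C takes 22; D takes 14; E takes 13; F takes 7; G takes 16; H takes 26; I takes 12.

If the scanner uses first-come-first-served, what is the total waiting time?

379

FIFO (arrival order): A B C D E F G H I.
A: waits 0, runs 0→4
B: waits 4, runs 4→6
C: waits 6, runs 6→28
D: waits 28, runs 28→42
E: waits 42, runs 42→55
F: waits 55, runs 55→62
G: waits 62, runs 62→78
H: waits 78, runs 78→104
I: waits 104, runs 104→116
Sum = 0+4+6+28+42+55+62+78+104 = 379.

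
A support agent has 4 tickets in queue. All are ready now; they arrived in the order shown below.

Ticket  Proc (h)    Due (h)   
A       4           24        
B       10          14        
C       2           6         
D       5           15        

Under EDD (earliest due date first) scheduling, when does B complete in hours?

12

EDD (increasing due date): C B D A.
C: 0→2
B: 2→12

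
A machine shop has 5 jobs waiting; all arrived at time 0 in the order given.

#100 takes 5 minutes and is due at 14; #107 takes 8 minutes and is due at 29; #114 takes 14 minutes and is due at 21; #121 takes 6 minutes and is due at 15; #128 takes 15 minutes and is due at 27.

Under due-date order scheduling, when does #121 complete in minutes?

EDD (increasing due date): #100 #121 #114 #128 #107.
#100: 0→5
#121: 5→11

11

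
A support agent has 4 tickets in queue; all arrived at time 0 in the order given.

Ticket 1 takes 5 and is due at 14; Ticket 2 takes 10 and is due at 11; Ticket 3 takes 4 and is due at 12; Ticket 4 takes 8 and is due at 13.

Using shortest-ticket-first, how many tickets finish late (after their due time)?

SPT (increasing processing time): Ticket 3 Ticket 1 Ticket 4 Ticket 2.
Ticket 3: 0→4, due 12, tardiness 0
Ticket 1: 4→9, due 14, tardiness 0
Ticket 4: 9→17, due 13, tardiness 4
Ticket 2: 17→27, due 11, tardiness 16
Late tickets: 2.

2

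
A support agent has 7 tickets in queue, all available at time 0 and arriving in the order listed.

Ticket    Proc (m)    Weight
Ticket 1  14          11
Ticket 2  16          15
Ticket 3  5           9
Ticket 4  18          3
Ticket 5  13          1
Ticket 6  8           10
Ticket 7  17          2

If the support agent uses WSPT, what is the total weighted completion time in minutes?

1513

WSPT (decreasing weight/processing-time ratio): Ticket 3 Ticket 6 Ticket 2 Ticket 1 Ticket 4 Ticket 7 Ticket 5.
Ticket 3: finishes 5, weight 9, w·C = 45
Ticket 6: finishes 13, weight 10, w·C = 130
Ticket 2: finishes 29, weight 15, w·C = 435
Ticket 1: finishes 43, weight 11, w·C = 473
Ticket 4: finishes 61, weight 3, w·C = 183
Ticket 7: finishes 78, weight 2, w·C = 156
Ticket 5: finishes 91, weight 1, w·C = 91
Sum = 45+130+435+473+183+156+91 = 1513.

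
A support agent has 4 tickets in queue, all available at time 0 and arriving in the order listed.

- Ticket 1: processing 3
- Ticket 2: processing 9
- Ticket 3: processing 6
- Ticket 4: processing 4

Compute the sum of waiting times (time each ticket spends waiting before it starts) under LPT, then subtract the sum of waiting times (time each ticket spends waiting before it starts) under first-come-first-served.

LPT (decreasing processing time): Ticket 2 Ticket 3 Ticket 4 Ticket 1.
Ticket 2: waits 0, runs 0→9
Ticket 3: waits 9, runs 9→15
Ticket 4: waits 15, runs 15→19
Ticket 1: waits 19, runs 19→22
Sum = 0+9+15+19 = 43.
FIFO (arrival order): Ticket 1 Ticket 2 Ticket 3 Ticket 4.
Ticket 1: waits 0, runs 0→3
Ticket 2: waits 3, runs 3→12
Ticket 3: waits 12, runs 12→18
Ticket 4: waits 18, runs 18→22
Sum = 0+3+12+18 = 33.
Difference = 43 − 33 = 10.

10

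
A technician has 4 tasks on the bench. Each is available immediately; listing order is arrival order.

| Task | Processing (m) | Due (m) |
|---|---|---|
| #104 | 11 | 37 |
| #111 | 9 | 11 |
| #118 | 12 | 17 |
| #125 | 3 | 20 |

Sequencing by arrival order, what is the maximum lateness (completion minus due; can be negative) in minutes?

15

FIFO (arrival order): #104 #111 #118 #125.
#104: 0→11, due 37, lateness -26
#111: 11→20, due 11, lateness 9
#118: 20→32, due 17, lateness 15
#125: 32→35, due 20, lateness 15
Maximum = 15.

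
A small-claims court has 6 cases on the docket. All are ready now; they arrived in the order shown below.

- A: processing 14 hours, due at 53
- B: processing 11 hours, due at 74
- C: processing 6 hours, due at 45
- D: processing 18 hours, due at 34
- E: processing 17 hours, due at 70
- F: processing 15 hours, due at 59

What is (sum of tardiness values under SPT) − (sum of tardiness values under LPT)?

SPT (increasing processing time): C B A F E D.
C: 0→6, due 45, tardiness 0
B: 6→17, due 74, tardiness 0
A: 17→31, due 53, tardiness 0
F: 31→46, due 59, tardiness 0
E: 46→63, due 70, tardiness 0
D: 63→81, due 34, tardiness 47
Sum = 0+0+0+0+0+47 = 47.
LPT (decreasing processing time): D E F A B C.
D: 0→18, due 34, tardiness 0
E: 18→35, due 70, tardiness 0
F: 35→50, due 59, tardiness 0
A: 50→64, due 53, tardiness 11
B: 64→75, due 74, tardiness 1
C: 75→81, due 45, tardiness 36
Sum = 0+0+0+11+1+36 = 48.
Difference = 47 − 48 = -1.

-1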